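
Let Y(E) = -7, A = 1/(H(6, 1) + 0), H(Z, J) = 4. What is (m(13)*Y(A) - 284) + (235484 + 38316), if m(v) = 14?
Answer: 273418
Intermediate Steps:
A = ¼ (A = 1/(4 + 0) = 1/4 = ¼ ≈ 0.25000)
(m(13)*Y(A) - 284) + (235484 + 38316) = (14*(-7) - 284) + (235484 + 38316) = (-98 - 284) + 273800 = -382 + 273800 = 273418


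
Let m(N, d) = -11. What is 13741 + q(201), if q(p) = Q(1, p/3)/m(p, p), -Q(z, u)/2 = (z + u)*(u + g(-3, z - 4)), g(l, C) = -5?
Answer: 159583/11 ≈ 14508.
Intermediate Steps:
Q(z, u) = -2*(-5 + u)*(u + z) (Q(z, u) = -2*(z + u)*(u - 5) = -2*(u + z)*(-5 + u) = -2*(-5 + u)*(u + z))
q(p) = -10/11 - 8*p/33 + 2*p**2/99 (q(p) = (-2*p**2/9 + 10*(p/3) + 10*1 - 2*p/3*1)/(-11) = (-2*p**2/9 + 10*(p*(1/3)) + 10 - 2*p*(1/3)*1)*(-1/11) = (-2*p**2/9 + 10*(p/3) + 10 - 2*p/3*1)*(-1/11) = (-2*p**2/9 + 10*p/3 + 10 - 2*p/3)*(-1/11) = (10 - 2*p**2/9 + 8*p/3)*(-1/11) = -10/11 - 8*p/33 + 2*p**2/99)
13741 + q(201) = 13741 + (-10/11 - 8/33*201 + (2/99)*201**2) = 13741 + (-10/11 - 536/11 + (2/99)*40401) = 13741 + (-10/11 - 536/11 + 8978/11) = 13741 + 8432/11 = 159583/11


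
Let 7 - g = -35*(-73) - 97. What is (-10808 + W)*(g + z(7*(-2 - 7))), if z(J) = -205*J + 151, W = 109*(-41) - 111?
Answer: -163343620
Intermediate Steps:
g = -2451 (g = 7 - (-35*(-73) - 97) = 7 - (2555 - 97) = 7 - 1*2458 = 7 - 2458 = -2451)
W = -4580 (W = -4469 - 111 = -4580)
z(J) = 151 - 205*J
(-10808 + W)*(g + z(7*(-2 - 7))) = (-10808 - 4580)*(-2451 + (151 - 1435*(-2 - 7))) = -15388*(-2451 + (151 - 1435*(-9))) = -15388*(-2451 + (151 - 205*(-63))) = -15388*(-2451 + (151 + 12915)) = -15388*(-2451 + 13066) = -15388*10615 = -163343620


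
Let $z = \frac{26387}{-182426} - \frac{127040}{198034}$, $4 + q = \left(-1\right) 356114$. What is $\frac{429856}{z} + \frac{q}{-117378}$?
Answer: $- \frac{50632722881198546543}{92601206826579} \approx -5.4678 \cdot 10^{5}$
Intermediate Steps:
$q = -356118$ ($q = -4 - 356114 = -356118$)
$z = - \frac{14200461099}{18063275242}$ ($z = 26387 \left(- \frac{1}{182426}\right) - \frac{63520}{99017} = - \frac{26387}{182426} - \frac{63520}{99017} = - \frac{14200461099}{18063275242} \approx -0.78615$)
$\frac{429856}{z} + \frac{q}{-117378} = \frac{429856}{- \frac{14200461099}{18063275242}} - \frac{356118}{-117378} = 429856 \left(- \frac{18063275242}{14200461099}\right) - - \frac{59353}{19563} = - \frac{7764607242425152}{14200461099} + \frac{59353}{19563} = - \frac{50632722881198546543}{92601206826579}$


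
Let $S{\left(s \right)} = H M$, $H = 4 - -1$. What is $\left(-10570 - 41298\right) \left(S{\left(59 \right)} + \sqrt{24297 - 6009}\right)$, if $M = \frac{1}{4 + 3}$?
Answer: $- \frac{259340}{7} - 622416 \sqrt{127} \approx -7.0513 \cdot 10^{6}$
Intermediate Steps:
$H = 5$ ($H = 4 + 1 = 5$)
$M = \frac{1}{7} \approx 0.14286$
$S{\left(s \right)} = \frac{5}{7}$ ($S{\left(s \right)} = 5 \cdot \frac{1}{7} = \frac{5}{7}$)
$\left(-10570 - 41298\right) \left(S{\left(59 \right)} + \sqrt{24297 - 6009}\right) = \left(-10570 - 41298\right) \left(\frac{5}{7} + \sqrt{24297 - 6009}\right) = - 51868 \left(\frac{5}{7} + \sqrt{18288}\right) = - 51868 \left(\frac{5}{7} + 12 \sqrt{127}\right) = - \frac{259340}{7} - 622416 \sqrt{127}$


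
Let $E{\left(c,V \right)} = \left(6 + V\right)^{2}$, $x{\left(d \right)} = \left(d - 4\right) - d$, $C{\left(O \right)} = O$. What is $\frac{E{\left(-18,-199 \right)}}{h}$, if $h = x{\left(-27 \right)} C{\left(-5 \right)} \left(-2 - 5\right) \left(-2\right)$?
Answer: $\frac{37249}{280} \approx 133.03$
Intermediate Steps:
$x{\left(d \right)} = -4$ ($x{\left(d \right)} = \left(d - 4\right) - d = \left(-4 + d\right) - d = -4$)
$h = 280$ ($h = - 4 \left(- 5 \left(-2 - 5\right) \left(-2\right)\right) = - 4 \left(- 5 \left(\left(-7\right) \left(-2\right)\right)\right) = - 4 \left(\left(-5\right) 14\right) = \left(-4\right) \left(-70\right) = 280$)
$\frac{E{\left(-18,-199 \right)}}{h} = \frac{\left(6 - 199\right)^{2}}{280} = \left(-193\right)^{2} \cdot \frac{1}{280} = 37249 \cdot \frac{1}{280} = \frac{37249}{280}$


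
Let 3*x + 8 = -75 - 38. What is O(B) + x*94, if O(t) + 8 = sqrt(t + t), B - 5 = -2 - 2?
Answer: -11398/3 + sqrt(2) ≈ -3797.9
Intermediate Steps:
B = 1 (B = 5 + (-2 - 2) = 5 - 4 = 1)
O(t) = -8 + sqrt(2)*sqrt(t) (O(t) = -8 + sqrt(t + t) = -8 + sqrt(2*t) = -8 + sqrt(2)*sqrt(t))
x = -121/3 (x = -8/3 + (-75 - 38)/3 = -8/3 + (1/3)*(-113) = -8/3 - 113/3 = -121/3 ≈ -40.333)
O(B) + x*94 = (-8 + sqrt(2)*sqrt(1)) - 121/3*94 = (-8 + sqrt(2)*1) - 11374/3 = (-8 + sqrt(2)) - 11374/3 = -11398/3 + sqrt(2)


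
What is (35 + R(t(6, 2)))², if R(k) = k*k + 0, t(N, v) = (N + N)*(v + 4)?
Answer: 27237961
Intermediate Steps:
t(N, v) = 2*N*(4 + v) (t(N, v) = (2*N)*(4 + v) = 2*N*(4 + v))
R(k) = k² (R(k) = k² + 0 = k²)
(35 + R(t(6, 2)))² = (35 + (2*6*(4 + 2))²)² = (35 + (2*6*6)²)² = (35 + 72²)² = (35 + 5184)² = 5219² = 27237961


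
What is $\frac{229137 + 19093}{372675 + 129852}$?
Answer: $\frac{248230}{502527} \approx 0.49396$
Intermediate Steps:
$\frac{229137 + 19093}{372675 + 129852} = \frac{248230}{502527}$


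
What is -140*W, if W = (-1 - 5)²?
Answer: -5040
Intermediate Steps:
W = 36 (W = (-6)² = 36)
-140*W = -140*36 = -5040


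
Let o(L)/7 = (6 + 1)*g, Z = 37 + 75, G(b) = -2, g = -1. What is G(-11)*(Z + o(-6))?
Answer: -126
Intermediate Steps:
Z = 112
o(L) = -49 (o(L) = 7*((6 + 1)*(-1)) = 7*(7*(-1)) = 7*(-7) = -49)
G(-11)*(Z + o(-6)) = -2*(112 - 49) = -2*63 = -126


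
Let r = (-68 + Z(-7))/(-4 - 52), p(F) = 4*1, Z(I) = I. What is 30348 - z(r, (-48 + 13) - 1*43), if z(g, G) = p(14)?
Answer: 30344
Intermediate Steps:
p(F) = 4
r = 75/56 (r = (-68 - 7)/(-4 - 52) = -75/(-56) = -75*(-1/56) = 75/56 ≈ 1.3393)
z(g, G) = 4
30348 - z(r, (-48 + 13) - 1*43) = 30348 - 1*4 = 30348 - 4 = 30344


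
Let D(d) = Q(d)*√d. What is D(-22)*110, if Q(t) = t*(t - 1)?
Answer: 55660*I*√22 ≈ 2.6107e+5*I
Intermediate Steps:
Q(t) = t*(-1 + t)
D(d) = d^(3/2)*(-1 + d) (D(d) = (d*(-1 + d))*√d = d^(3/2)*(-1 + d))
D(-22)*110 = ((-22)^(3/2)*(-1 - 22))*110 = (-22*I*√22*(-23))*110 = (506*I*√22)*110 = 55660*I*√22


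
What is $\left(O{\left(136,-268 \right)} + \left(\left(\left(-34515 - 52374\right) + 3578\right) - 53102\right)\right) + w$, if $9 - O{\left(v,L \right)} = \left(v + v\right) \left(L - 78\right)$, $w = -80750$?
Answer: $-123042$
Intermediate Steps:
$O{\left(v,L \right)} = 9 - 2 v \left(-78 + L\right)$ ($O{\left(v,L \right)} = 9 - \left(v + v\right) \left(L - 78\right) = 9 - 2 v \left(-78 + L\right)$)
$\left(O{\left(136,-268 \right)} + \left(\left(\left(-34515 - 52374\right) + 3578\right) - 53102\right)\right) + w = \left(\left(9 + 156 \cdot 136 - \left(-536\right) 136\right) + \left(\left(\left(-34515 - 52374\right) + 3578\right) - 53102\right)\right) - 80750 = \left(\left(9 + 21216 + 72896\right) + \left(\left(\left(-34515 - 52374\right) + 3578\right) - 53102\right)\right) - 80750 = \left(94121 + \left(\left(-86889 + 3578\right) - 53102\right)\right) - 80750 = \left(94121 - 136413\right) - 80750 = -42292 - 80750 = -123042$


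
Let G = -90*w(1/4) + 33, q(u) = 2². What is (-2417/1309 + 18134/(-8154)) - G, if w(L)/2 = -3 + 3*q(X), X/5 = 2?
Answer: 8447767679/5336793 ≈ 1582.9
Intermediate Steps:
X = 10 (X = 5*2 = 10)
q(u) = 4
w(L) = 18 (w(L) = 2*(-3 + 3*4) = 2*(-3 + 12) = 2*9 = 18)
G = -1587 (G = -90*18 + 33 = -1620 + 33 = -1587)
(-2417/1309 + 18134/(-8154)) - G = (-2417/1309 + 18134/(-8154)) - 1*(-1587) = (-2417*1/1309 + 18134*(-1/8154)) + 1587 = (-2417/1309 - 9067/4077) + 1587 = -21722812/5336793 + 1587 = 8447767679/5336793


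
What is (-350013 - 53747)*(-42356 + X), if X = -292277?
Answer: 135111420080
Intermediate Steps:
(-350013 - 53747)*(-42356 + X) = (-350013 - 53747)*(-42356 - 292277) = -403760*(-334633) = 135111420080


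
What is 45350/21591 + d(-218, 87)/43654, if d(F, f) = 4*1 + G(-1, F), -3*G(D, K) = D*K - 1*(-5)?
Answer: 1978190333/942533514 ≈ 2.0988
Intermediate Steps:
G(D, K) = -5/3 - D*K/3 (G(D, K) = -(D*K - 1*(-5))/3 = -(D*K + 5)/3 = -(5 + D*K)/3 = -5/3 - D*K/3)
d(F, f) = 7/3 + F/3 (d(F, f) = 4*1 + (-5/3 - ⅓*(-1)*F) = 4 + (-5/3 + F/3) = 7/3 + F/3)
45350/21591 + d(-218, 87)/43654 = 45350/21591 + (7/3 + (⅓)*(-218))/43654 = 45350*(1/21591) + (7/3 - 218/3)*(1/43654) = 45350/21591 - 211/3*1/43654 = 45350/21591 - 211/130962 = 1978190333/942533514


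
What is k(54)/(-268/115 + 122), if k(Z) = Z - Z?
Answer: 0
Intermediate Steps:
k(Z) = 0
k(54)/(-268/115 + 122) = 0/(-268/115 + 122) = 0/(13762/115) = (115/13762)*0 = 0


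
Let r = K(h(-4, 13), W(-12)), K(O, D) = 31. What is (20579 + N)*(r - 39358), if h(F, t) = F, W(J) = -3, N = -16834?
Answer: -147279615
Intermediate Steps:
r = 31
(20579 + N)*(r - 39358) = (20579 - 16834)*(31 - 39358) = 3745*(-39327) = -147279615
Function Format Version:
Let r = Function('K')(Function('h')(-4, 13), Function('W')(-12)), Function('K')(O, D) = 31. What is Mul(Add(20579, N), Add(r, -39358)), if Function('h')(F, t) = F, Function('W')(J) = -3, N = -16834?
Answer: -147279615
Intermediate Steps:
r = 31
Mul(Add(20579, N), Add(r, -39358)) = Mul(Add(20579, -16834), Add(31, -39358)) = Mul(3745, -39327) = -147279615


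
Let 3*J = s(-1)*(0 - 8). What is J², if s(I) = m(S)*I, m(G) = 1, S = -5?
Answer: 64/9 ≈ 7.1111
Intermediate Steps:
s(I) = I (s(I) = 1*I = I)
J = 8/3 (J = (-(0 - 8))/3 = (-1*(-8))/3 = (⅓)*8 = 8/3 ≈ 2.6667)
J² = (8/3)² = 64/9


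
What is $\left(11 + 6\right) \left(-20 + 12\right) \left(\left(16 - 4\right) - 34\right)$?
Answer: $2992$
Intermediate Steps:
$\left(11 + 6\right) \left(-20 + 12\right) \left(\left(16 - 4\right) - 34\right) = 17 \left(-8\right) \left(12 - 34\right) = \left(-136\right) \left(-22\right) = 2992$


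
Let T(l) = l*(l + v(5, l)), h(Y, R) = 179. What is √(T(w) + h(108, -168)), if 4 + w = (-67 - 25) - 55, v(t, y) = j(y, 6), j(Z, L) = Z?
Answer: √45781 ≈ 213.96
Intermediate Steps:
v(t, y) = y
w = -151 (w = -4 + ((-67 - 25) - 55) = -4 + (-92 - 55) = -4 - 147 = -151)
T(l) = 2*l² (T(l) = l*(l + l) = l*(2*l) = 2*l²)
√(T(w) + h(108, -168)) = √(2*(-151)² + 179) = √(2*22801 + 179) = √(45602 + 179) = √45781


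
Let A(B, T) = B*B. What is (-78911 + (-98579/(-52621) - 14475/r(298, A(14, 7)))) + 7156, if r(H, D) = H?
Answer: -1125926629223/15681058 ≈ -71802.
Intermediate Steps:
A(B, T) = B²
(-78911 + (-98579/(-52621) - 14475/r(298, A(14, 7)))) + 7156 = (-78911 + (-98579/(-52621) - 14475/298)) + 7156 = (-78911 + (-98579*(-1/52621) - 14475*1/298)) + 7156 = (-78911 + (98579/52621 - 14475/298)) + 7156 = (-78911 - 732312433/15681058) + 7156 = -1238140280271/15681058 + 7156 = -1125926629223/15681058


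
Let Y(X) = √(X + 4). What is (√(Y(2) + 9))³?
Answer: (9 + √6)^(3/2) ≈ 38.742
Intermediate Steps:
Y(X) = √(4 + X)
(√(Y(2) + 9))³ = (√(√(4 + 2) + 9))³ = (√(√6 + 9))³ = (√(9 + √6))³ = (9 + √6)^(3/2)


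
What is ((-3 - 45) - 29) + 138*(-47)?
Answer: -6563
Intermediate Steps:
((-3 - 45) - 29) + 138*(-47) = (-48 - 29) - 6486 = -77 - 6486 = -6563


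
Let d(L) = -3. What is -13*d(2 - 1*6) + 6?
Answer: 45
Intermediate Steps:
-13*d(2 - 1*6) + 6 = -13*(-3) + 6 = 39 + 6 = 45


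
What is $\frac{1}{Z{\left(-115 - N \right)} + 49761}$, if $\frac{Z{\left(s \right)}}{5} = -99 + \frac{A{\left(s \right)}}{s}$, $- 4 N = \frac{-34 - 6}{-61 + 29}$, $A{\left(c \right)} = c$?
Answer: $\frac{1}{49271} \approx 2.0296 \cdot 10^{-5}$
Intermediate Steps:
$N = - \frac{5}{16}$ ($N = - \frac{\left(-34 - 6\right) \frac{1}{-61 + 29}}{4} = - \frac{\left(-40\right) \frac{1}{-32}}{4} = - \frac{\left(-40\right) \left(- \frac{1}{32}\right)}{4} = \left(- \frac{1}{4}\right) \frac{5}{4} = - \frac{5}{16} \approx -0.3125$)
$Z{\left(s \right)} = -490$ ($Z{\left(s \right)} = 5 \left(-99 + \frac{s}{s}\right) = 5 \left(-99 + 1\right) = 5 \left(-98\right) = -490$)
$\frac{1}{Z{\left(-115 - N \right)} + 49761} = \frac{1}{-490 + 49761} = \frac{1}{49271}$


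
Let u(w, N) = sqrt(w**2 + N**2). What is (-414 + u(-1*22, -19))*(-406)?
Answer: 168084 - 5278*sqrt(5) ≈ 1.5628e+5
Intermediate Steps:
u(w, N) = sqrt(N**2 + w**2)
(-414 + u(-1*22, -19))*(-406) = (-414 + sqrt((-19)**2 + (-1*22)**2))*(-406) = (-414 + sqrt(361 + (-22)**2))*(-406) = (-414 + sqrt(361 + 484))*(-406) = (-414 + sqrt(845))*(-406) = (-414 + 13*sqrt(5))*(-406) = 168084 - 5278*sqrt(5)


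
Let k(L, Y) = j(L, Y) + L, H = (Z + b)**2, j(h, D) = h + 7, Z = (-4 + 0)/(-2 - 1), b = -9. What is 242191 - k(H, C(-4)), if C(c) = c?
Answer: 2178598/9 ≈ 2.4207e+5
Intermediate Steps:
Z = 4/3 (Z = -4/(-3) = -4*(-1/3) = 4/3 ≈ 1.3333)
j(h, D) = 7 + h
H = 529/9 (H = (4/3 - 9)**2 = (-23/3)**2 = 529/9 ≈ 58.778)
k(L, Y) = 7 + 2*L (k(L, Y) = (7 + L) + L = 7 + 2*L)
242191 - k(H, C(-4)) = 242191 - (7 + 2*(529/9)) = 242191 - (7 + 1058/9) = 242191 - 1*1121/9 = 242191 - 1121/9 = 2178598/9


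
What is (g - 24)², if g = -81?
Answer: 11025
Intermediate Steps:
(g - 24)² = (-81 - 24)² = (-105)² = 11025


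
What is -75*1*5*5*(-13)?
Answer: 24375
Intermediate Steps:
-75*1*5*5*(-13) = -375*5*(-13) = -75*25*(-13) = -1875*(-13) = 24375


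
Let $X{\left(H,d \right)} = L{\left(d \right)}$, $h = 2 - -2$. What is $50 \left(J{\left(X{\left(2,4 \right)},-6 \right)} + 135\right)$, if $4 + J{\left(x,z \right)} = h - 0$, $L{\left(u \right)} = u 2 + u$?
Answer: $6750$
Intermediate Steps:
$h = 4$ ($h = 2 + 2 = 4$)
$L{\left(u \right)} = 3 u$ ($L{\left(u \right)} = 2 u + u = 3 u$)
$X{\left(H,d \right)} = 3 d$
$J{\left(x,z \right)} = 0$ ($J{\left(x,z \right)} = -4 + \left(4 - 0\right) = -4 + \left(4 + 0\right) = -4 + 4 = 0$)
$50 \left(J{\left(X{\left(2,4 \right)},-6 \right)} + 135\right) = 50 \left(0 + 135\right) = 50 \cdot 135 = 6750$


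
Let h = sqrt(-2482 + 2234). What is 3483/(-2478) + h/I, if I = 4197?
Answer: -1161/826 + 2*I*sqrt(62)/4197 ≈ -1.4056 + 0.0037522*I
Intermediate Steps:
h = 2*I*sqrt(62) (h = sqrt(-248) = 2*I*sqrt(62) ≈ 15.748*I)
3483/(-2478) + h/I = 3483/(-2478) + (2*I*sqrt(62))/4197 = 3483*(-1/2478) + (2*I*sqrt(62))*(1/4197) = -1161/826 + 2*I*sqrt(62)/4197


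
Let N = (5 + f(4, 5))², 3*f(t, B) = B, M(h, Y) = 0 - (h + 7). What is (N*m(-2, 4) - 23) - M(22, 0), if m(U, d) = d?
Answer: 1654/9 ≈ 183.78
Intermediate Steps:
M(h, Y) = -7 - h (M(h, Y) = 0 - (7 + h) = 0 + (-7 - h) = -7 - h)
f(t, B) = B/3
N = 400/9 (N = (5 + (⅓)*5)² = (5 + 5/3)² = (20/3)² = 400/9 ≈ 44.444)
(N*m(-2, 4) - 23) - M(22, 0) = ((400/9)*4 - 23) - (-7 - 1*22) = (1600/9 - 23) - (-7 - 22) = 1393/9 - 1*(-29) = 1393/9 + 29 = 1654/9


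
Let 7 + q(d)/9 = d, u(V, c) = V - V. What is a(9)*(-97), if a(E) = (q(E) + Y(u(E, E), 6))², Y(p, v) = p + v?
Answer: -55872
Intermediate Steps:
u(V, c) = 0
q(d) = -63 + 9*d
a(E) = (-57 + 9*E)² (a(E) = ((-63 + 9*E) + (0 + 6))² = ((-63 + 9*E) + 6)² = (-57 + 9*E)²)
a(9)*(-97) = (9*(-19 + 3*9)²)*(-97) = (9*(-19 + 27)²)*(-97) = (9*8²)*(-97) = (9*64)*(-97) = 576*(-97) = -55872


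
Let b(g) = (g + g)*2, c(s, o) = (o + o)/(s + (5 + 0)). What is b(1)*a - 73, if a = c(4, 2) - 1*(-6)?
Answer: -425/9 ≈ -47.222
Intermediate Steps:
c(s, o) = 2*o/(5 + s) (c(s, o) = (2*o)/(s + 5) = (2*o)/(5 + s) = 2*o/(5 + s))
a = 58/9 (a = 2*2/(5 + 4) - 1*(-6) = 2*2/9 + 6 = 2*2*(⅑) + 6 = 4/9 + 6 = 58/9 ≈ 6.4444)
b(g) = 4*g (b(g) = (2*g)*2 = 4*g)
b(1)*a - 73 = (4*1)*(58/9) - 73 = 4*(58/9) - 73 = 232/9 - 73 = -425/9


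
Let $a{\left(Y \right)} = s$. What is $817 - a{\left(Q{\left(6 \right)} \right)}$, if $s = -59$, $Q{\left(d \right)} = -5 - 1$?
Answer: $876$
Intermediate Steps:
$Q{\left(d \right)} = -6$
$a{\left(Y \right)} = -59$
$817 - a{\left(Q{\left(6 \right)} \right)} = 817 - -59 = 817 + 59 = 876$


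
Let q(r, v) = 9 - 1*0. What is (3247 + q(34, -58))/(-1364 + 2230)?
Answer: 1628/433 ≈ 3.7598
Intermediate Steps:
q(r, v) = 9 (q(r, v) = 9 + 0 = 9)
(3247 + q(34, -58))/(-1364 + 2230) = (3247 + 9)/(-1364 + 2230) = 3256/866 = 3256*(1/866) = 1628/433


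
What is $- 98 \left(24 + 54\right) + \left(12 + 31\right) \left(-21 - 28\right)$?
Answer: $-9751$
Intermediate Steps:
$- 98 \left(24 + 54\right) + \left(12 + 31\right) \left(-21 - 28\right) = \left(-98\right) 78 + 43 \left(-49\right) = -7644 - 2107 = -9751$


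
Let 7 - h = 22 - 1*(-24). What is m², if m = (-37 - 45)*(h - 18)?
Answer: 21846276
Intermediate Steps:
h = -39 (h = 7 - (22 - 1*(-24)) = 7 - (22 + 24) = 7 - 1*46 = 7 - 46 = -39)
m = 4674 (m = (-37 - 45)*(-39 - 18) = -82*(-57) = 4674)
m² = 4674² = 21846276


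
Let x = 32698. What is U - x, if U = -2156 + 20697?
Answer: -14157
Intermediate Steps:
U = 18541
U - x = 18541 - 1*32698 = 18541 - 32698 = -14157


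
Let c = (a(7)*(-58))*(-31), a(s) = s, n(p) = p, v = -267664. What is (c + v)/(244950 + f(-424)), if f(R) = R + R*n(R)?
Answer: -42513/70717 ≈ -0.60117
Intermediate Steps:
f(R) = R + R**2 (f(R) = R + R*R = R + R**2)
c = 12586 (c = (7*(-58))*(-31) = -406*(-31) = 12586)
(c + v)/(244950 + f(-424)) = (12586 - 267664)/(244950 - 424*(1 - 424)) = -255078/(244950 - 424*(-423)) = -255078/(244950 + 179352) = -255078/424302 = -255078*1/424302 = -42513/70717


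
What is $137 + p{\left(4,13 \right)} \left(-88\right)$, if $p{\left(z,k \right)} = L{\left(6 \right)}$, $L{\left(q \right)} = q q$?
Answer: $-3031$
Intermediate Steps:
$L{\left(q \right)} = q^{2}$
$p{\left(z,k \right)} = 36$ ($p{\left(z,k \right)} = 6^{2} = 36$)
$137 + p{\left(4,13 \right)} \left(-88\right) = 137 + 36 \left(-88\right) = 137 - 3168 = -3031$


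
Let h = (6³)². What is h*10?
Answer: 466560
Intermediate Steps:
h = 46656 (h = 216² = 46656)
h*10 = 46656*10 = 466560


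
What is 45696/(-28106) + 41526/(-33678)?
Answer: -75168879/26293163 ≈ -2.8589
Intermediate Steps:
45696/(-28106) + 41526/(-33678) = 45696*(-1/28106) + 41526*(-1/33678) = -22848/14053 - 2307/1871 = -75168879/26293163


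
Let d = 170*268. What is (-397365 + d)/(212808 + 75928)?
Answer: -351805/288736 ≈ -1.2184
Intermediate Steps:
d = 45560
(-397365 + d)/(212808 + 75928) = (-397365 + 45560)/(212808 + 75928) = -351805/288736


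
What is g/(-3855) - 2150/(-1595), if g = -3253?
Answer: 2695357/1229745 ≈ 2.1918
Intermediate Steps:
g/(-3855) - 2150/(-1595) = -3253/(-3855) - 2150/(-1595) = -3253*(-1/3855) - 2150*(-1/1595) = 3253/3855 + 430/319 = 2695357/1229745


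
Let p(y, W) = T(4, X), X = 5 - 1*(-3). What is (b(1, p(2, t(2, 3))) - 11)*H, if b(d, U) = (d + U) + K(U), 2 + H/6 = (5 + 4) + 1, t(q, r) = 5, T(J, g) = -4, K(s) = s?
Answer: -864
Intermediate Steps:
X = 8 (X = 5 + 3 = 8)
p(y, W) = -4
H = 48 (H = -12 + 6*((5 + 4) + 1) = -12 + 6*(9 + 1) = -12 + 6*10 = -12 + 60 = 48)
b(d, U) = d + 2*U (b(d, U) = (d + U) + U = (U + d) + U = d + 2*U)
(b(1, p(2, t(2, 3))) - 11)*H = ((1 + 2*(-4)) - 11)*48 = ((1 - 8) - 11)*48 = (-7 - 11)*48 = -18*48 = -864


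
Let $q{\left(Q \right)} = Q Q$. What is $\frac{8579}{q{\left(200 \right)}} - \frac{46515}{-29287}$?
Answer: $\frac{2111853173}{1171480000} \approx 1.8027$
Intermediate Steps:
$q{\left(Q \right)} = Q^{2}$
$\frac{8579}{q{\left(200 \right)}} - \frac{46515}{-29287} = \frac{8579}{200^{2}} - \frac{46515}{-29287} = \frac{8579}{40000} - - \frac{46515}{29287} = 8579 \cdot \frac{1}{40000} + \frac{46515}{29287} = \frac{8579}{40000} + \frac{46515}{29287} = \frac{2111853173}{1171480000}$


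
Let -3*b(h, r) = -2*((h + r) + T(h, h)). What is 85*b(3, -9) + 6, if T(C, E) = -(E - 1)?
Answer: -1342/3 ≈ -447.33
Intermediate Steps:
T(C, E) = 1 - E (T(C, E) = -(-1 + E) = 1 - E)
b(h, r) = 2/3 + 2*r/3 (b(h, r) = -(-2)*((h + r) + (1 - h))/3 = -(-2)*(1 + r)/3 = -(-2 - 2*r)/3 = 2/3 + 2*r/3)
85*b(3, -9) + 6 = 85*(2/3 + (2/3)*(-9)) + 6 = 85*(2/3 - 6) + 6 = 85*(-16/3) + 6 = -1360/3 + 6 = -1342/3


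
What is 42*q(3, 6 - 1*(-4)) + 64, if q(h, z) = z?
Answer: 484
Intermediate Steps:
42*q(3, 6 - 1*(-4)) + 64 = 42*(6 - 1*(-4)) + 64 = 42*(6 + 4) + 64 = 42*10 + 64 = 420 + 64 = 484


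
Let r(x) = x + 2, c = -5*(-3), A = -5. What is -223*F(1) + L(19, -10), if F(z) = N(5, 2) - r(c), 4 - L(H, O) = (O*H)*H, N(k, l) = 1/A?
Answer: 37248/5 ≈ 7449.6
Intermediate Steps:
N(k, l) = -1/5 (N(k, l) = 1/(-5) = -1/5)
c = 15
r(x) = 2 + x
L(H, O) = 4 - O*H**2 (L(H, O) = 4 - O*H*H = 4 - H*O*H = 4 - O*H**2)
F(z) = -86/5 (F(z) = -1/5 - (2 + 15) = -1/5 - 1*17 = -1/5 - 17 = -86/5)
-223*F(1) + L(19, -10) = -223*(-86/5) + (4 - 1*(-10)*19**2) = 19178/5 + (4 - 1*(-10)*361) = 19178/5 + (4 + 3610) = 19178/5 + 3614 = 37248/5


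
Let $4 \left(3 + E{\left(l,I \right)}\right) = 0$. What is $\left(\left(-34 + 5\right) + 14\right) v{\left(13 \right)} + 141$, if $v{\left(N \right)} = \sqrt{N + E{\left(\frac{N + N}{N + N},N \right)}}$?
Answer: $141 - 15 \sqrt{10} \approx 93.566$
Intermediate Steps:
$E{\left(l,I \right)} = -3$ ($E{\left(l,I \right)} = -3 + \frac{1}{4} \cdot 0 = -3 + 0 = -3$)
$v{\left(N \right)} = \sqrt{-3 + N}$ ($v{\left(N \right)} = \sqrt{N - 3} = \sqrt{-3 + N}$)
$\left(\left(-34 + 5\right) + 14\right) v{\left(13 \right)} + 141 = \left(\left(-34 + 5\right) + 14\right) \sqrt{-3 + 13} + 141 = \left(-29 + 14\right) \sqrt{10} + 141 = - 15 \sqrt{10} + 141 = 141 - 15 \sqrt{10}$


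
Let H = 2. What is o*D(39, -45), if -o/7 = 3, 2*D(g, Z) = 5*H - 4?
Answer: -63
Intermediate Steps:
D(g, Z) = 3 (D(g, Z) = (5*2 - 4)/2 = (10 - 4)/2 = (½)*6 = 3)
o = -21 (o = -7*3 = -21)
o*D(39, -45) = -21*3 = -63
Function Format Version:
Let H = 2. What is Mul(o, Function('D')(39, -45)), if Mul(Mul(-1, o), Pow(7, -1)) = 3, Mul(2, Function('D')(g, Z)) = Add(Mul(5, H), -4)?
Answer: -63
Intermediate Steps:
Function('D')(g, Z) = 3 (Function('D')(g, Z) = Mul(Rational(1, 2), Add(Mul(5, 2), -4)) = Mul(Rational(1, 2), Add(10, -4)) = Mul(Rational(1, 2), 6) = 3)
o = -21 (o = Mul(-7, 3) = -21)
Mul(o, Function('D')(39, -45)) = Mul(-21, 3) = -63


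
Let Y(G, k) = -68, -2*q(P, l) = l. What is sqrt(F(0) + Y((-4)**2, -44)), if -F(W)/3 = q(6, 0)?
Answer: 2*I*sqrt(17) ≈ 8.2462*I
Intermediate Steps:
q(P, l) = -l/2
F(W) = 0 (F(W) = -(-3)*0/2 = -3*0 = 0)
sqrt(F(0) + Y((-4)**2, -44)) = sqrt(0 - 68) = sqrt(-68) = 2*I*sqrt(17)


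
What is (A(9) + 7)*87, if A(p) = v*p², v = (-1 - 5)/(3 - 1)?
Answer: -20532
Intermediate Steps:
v = -3 (v = -6/2 = -6*½ = -3)
A(p) = -3*p²
(A(9) + 7)*87 = (-3*9² + 7)*87 = (-3*81 + 7)*87 = (-243 + 7)*87 = -236*87 = -20532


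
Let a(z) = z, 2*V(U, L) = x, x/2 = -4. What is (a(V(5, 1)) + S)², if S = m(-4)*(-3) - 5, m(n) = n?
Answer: 9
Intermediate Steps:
x = -8 (x = 2*(-4) = -8)
V(U, L) = -4 (V(U, L) = (½)*(-8) = -4)
S = 7 (S = -4*(-3) - 5 = 12 - 5 = 7)
(a(V(5, 1)) + S)² = (-4 + 7)² = 3² = 9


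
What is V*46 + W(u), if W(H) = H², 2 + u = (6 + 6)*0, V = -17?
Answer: -778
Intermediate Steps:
u = -2 (u = -2 + (6 + 6)*0 = -2 + 12*0 = -2 + 0 = -2)
V*46 + W(u) = -17*46 + (-2)² = -782 + 4 = -778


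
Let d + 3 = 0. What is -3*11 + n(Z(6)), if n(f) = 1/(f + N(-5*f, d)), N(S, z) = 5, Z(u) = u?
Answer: -362/11 ≈ -32.909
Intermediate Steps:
d = -3 (d = -3 + 0 = -3)
n(f) = 1/(5 + f) (n(f) = 1/(f + 5) = 1/(5 + f))
-3*11 + n(Z(6)) = -3*11 + 1/(5 + 6) = -33 + 1/11 = -362/11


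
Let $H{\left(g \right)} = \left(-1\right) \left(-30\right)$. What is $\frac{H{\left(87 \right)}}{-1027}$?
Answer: $- \frac{30}{1027} \approx -0.029211$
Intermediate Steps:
$H{\left(g \right)} = 30$
$\frac{H{\left(87 \right)}}{-1027} = \frac{30}{-1027} = 30 \left(- \frac{1}{1027}\right) = - \frac{30}{1027}$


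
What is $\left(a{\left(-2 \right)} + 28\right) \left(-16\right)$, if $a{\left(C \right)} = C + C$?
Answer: $-384$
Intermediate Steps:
$a{\left(C \right)} = 2 C$
$\left(a{\left(-2 \right)} + 28\right) \left(-16\right) = \left(2 \left(-2\right) + 28\right) \left(-16\right) = \left(-4 + 28\right) \left(-16\right) = 24 \left(-16\right) = -384$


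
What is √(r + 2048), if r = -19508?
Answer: 6*I*√485 ≈ 132.14*I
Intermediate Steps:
√(r + 2048) = √(-19508 + 2048) = √(-17460) = 6*I*√485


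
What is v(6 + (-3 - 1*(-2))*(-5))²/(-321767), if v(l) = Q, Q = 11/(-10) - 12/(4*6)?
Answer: -64/8044175 ≈ -7.9561e-6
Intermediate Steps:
Q = -8/5 (Q = 11*(-⅒) - 12/24 = -11/10 - 12*1/24 = -11/10 - ½ = -8/5 ≈ -1.6000)
v(l) = -8/5
v(6 + (-3 - 1*(-2))*(-5))²/(-321767) = (-8/5)²/(-321767) = (64/25)*(-1/321767) = -64/8044175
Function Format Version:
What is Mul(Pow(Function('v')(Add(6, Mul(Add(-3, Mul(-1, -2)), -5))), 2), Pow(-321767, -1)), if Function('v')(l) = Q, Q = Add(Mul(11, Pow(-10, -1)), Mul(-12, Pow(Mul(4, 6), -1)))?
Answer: Rational(-64, 8044175) ≈ -7.9561e-6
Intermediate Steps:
Q = Rational(-8, 5) (Q = Add(Mul(11, Rational(-1, 10)), Mul(-12, Pow(24, -1))) = Add(Rational(-11, 10), Mul(-12, Rational(1, 24))) = Add(Rational(-11, 10), Rational(-1, 2)) = Rational(-8, 5) ≈ -1.6000)
Function('v')(l) = Rational(-8, 5)
Mul(Pow(Function('v')(Add(6, Mul(Add(-3, Mul(-1, -2)), -5))), 2), Pow(-321767, -1)) = Mul(Pow(Rational(-8, 5), 2), Pow(-321767, -1)) = Mul(Rational(64, 25), Rational(-1, 321767)) = Rational(-64, 8044175)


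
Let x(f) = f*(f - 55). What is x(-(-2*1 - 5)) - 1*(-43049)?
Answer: 42713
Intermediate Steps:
x(f) = f*(-55 + f)
x(-(-2*1 - 5)) - 1*(-43049) = (-(-2*1 - 5))*(-55 - (-2*1 - 5)) - 1*(-43049) = (-(-2 - 5))*(-55 - (-2 - 5)) + 43049 = (-1*(-7))*(-55 - 1*(-7)) + 43049 = 7*(-55 + 7) + 43049 = 7*(-48) + 43049 = -336 + 43049 = 42713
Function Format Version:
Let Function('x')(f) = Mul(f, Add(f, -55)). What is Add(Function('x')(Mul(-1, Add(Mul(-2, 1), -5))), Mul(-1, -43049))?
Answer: 42713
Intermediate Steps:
Function('x')(f) = Mul(f, Add(-55, f))
Add(Function('x')(Mul(-1, Add(Mul(-2, 1), -5))), Mul(-1, -43049)) = Add(Mul(Mul(-1, Add(Mul(-2, 1), -5)), Add(-55, Mul(-1, Add(Mul(-2, 1), -5)))), Mul(-1, -43049)) = Add(Mul(Mul(-1, Add(-2, -5)), Add(-55, Mul(-1, Add(-2, -5)))), 43049) = Add(Mul(Mul(-1, -7), Add(-55, Mul(-1, -7))), 43049) = Add(Mul(7, Add(-55, 7)), 43049) = Add(Mul(7, -48), 43049) = Add(-336, 43049) = 42713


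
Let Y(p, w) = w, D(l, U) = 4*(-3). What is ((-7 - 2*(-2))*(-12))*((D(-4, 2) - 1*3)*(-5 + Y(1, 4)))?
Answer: 540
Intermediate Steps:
D(l, U) = -12
((-7 - 2*(-2))*(-12))*((D(-4, 2) - 1*3)*(-5 + Y(1, 4))) = ((-7 - 2*(-2))*(-12))*((-12 - 1*3)*(-5 + 4)) = ((-7 + 4)*(-12))*((-12 - 3)*(-1)) = (-3*(-12))*(-15*(-1)) = 36*15 = 540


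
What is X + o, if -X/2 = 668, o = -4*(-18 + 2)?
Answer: -1272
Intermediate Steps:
o = 64 (o = -4*(-16) = 64)
X = -1336 (X = -2*668 = -1336)
X + o = -1336 + 64 = -1272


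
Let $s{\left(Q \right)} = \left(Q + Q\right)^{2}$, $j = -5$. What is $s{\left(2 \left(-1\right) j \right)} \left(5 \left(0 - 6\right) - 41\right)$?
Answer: $-28400$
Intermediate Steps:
$s{\left(Q \right)} = 4 Q^{2}$ ($s{\left(Q \right)} = \left(2 Q\right)^{2} = 4 Q^{2}$)
$s{\left(2 \left(-1\right) j \right)} \left(5 \left(0 - 6\right) - 41\right) = 4 \left(2 \left(-1\right) \left(-5\right)\right)^{2} \left(5 \left(0 - 6\right) - 41\right) = 4 \left(\left(-2\right) \left(-5\right)\right)^{2} \left(5 \left(-6\right) - 41\right) = 4 \cdot 10^{2} \left(-30 - 41\right) = 4 \cdot 100 \left(-71\right) = 400 \left(-71\right) = -28400$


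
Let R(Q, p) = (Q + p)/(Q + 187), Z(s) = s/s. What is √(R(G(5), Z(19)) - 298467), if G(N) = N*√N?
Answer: √(-55813328 - 1492330*√5)/√(187 + 5*√5) ≈ 546.32*I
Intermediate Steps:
Z(s) = 1
G(N) = N^(3/2)
R(Q, p) = (Q + p)/(187 + Q)
√(R(G(5), Z(19)) - 298467) = √((5^(3/2) + 1)/(187 + 5^(3/2)) - 298467) = √((5*√5 + 1)/(187 + 5*√5) - 298467) = √((1 + 5*√5)/(187 + 5*√5) - 298467) = √(-298467 + (1 + 5*√5)/(187 + 5*√5))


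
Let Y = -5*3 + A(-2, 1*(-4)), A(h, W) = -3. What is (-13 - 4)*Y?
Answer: 306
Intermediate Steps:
Y = -18 (Y = -5*3 - 3 = -15 - 3 = -18)
(-13 - 4)*Y = (-13 - 4)*(-18) = -17*(-18) = 306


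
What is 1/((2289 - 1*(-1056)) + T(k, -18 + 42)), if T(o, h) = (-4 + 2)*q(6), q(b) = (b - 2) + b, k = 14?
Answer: 1/3325 ≈ 0.00030075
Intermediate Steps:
q(b) = -2 + 2*b (q(b) = (-2 + b) + b = -2 + 2*b)
T(o, h) = -20 (T(o, h) = (-4 + 2)*(-2 + 2*6) = -2*(-2 + 12) = -2*10 = -20)
1/((2289 - 1*(-1056)) + T(k, -18 + 42)) = 1/((2289 - 1*(-1056)) - 20) = 1/((2289 + 1056) - 20) = 1/(3345 - 20) = 1/3325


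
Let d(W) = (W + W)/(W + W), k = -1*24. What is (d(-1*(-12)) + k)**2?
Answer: 529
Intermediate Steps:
k = -24
d(W) = 1 (d(W) = (2*W)/((2*W)) = (2*W)*(1/(2*W)) = 1)
(d(-1*(-12)) + k)**2 = (1 - 24)**2 = (-23)**2 = 529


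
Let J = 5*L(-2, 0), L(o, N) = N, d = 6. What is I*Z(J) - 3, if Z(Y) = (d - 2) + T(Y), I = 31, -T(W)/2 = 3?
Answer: -65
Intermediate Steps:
T(W) = -6 (T(W) = -2*3 = -6)
J = 0 (J = 5*0 = 0)
Z(Y) = -2 (Z(Y) = (6 - 2) - 6 = 4 - 6 = -2)
I*Z(J) - 3 = 31*(-2) - 3 = -62 - 3 = -65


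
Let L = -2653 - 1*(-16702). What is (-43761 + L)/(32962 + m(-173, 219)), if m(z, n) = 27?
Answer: -29712/32989 ≈ -0.90066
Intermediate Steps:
L = 14049 (L = -2653 + 16702 = 14049)
(-43761 + L)/(32962 + m(-173, 219)) = (-43761 + 14049)/(32962 + 27) = -29712/32989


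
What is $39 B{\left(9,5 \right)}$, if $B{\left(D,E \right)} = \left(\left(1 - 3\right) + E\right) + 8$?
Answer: $429$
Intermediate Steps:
$B{\left(D,E \right)} = 6 + E$ ($B{\left(D,E \right)} = \left(-2 + E\right) + 8 = 6 + E$)
$39 B{\left(9,5 \right)} = 39 \left(6 + 5\right) = 39 \cdot 11 = 429$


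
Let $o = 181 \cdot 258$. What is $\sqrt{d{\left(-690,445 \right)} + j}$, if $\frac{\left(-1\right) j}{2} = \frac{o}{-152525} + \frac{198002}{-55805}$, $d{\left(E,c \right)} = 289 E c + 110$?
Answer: $\frac{2 i \sqrt{2571548099487147586537241}}{340466305} \approx 9420.0 i$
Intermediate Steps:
$o = 46698$
$d{\left(E,c \right)} = 110 + 289 E c$ ($d{\left(E,c \right)} = 289 E c + 110 = 110 + 289 E c$)
$j = \frac{13122494776}{1702331525}$ ($j = - 2 \left(\frac{46698}{-152525} + \frac{198002}{-55805}\right) = - 2 \left(46698 \left(- \frac{1}{152525}\right) + 198002 \left(- \frac{1}{55805}\right)\right) = - 2 \left(- \frac{46698}{152525} - \frac{198002}{55805}\right) = \left(-2\right) \left(- \frac{6561247388}{1702331525}\right) = \frac{13122494776}{1702331525} \approx 7.7085$)
$\sqrt{d{\left(-690,445 \right)} + j} = \sqrt{\left(110 + 289 \left(-690\right) 445\right) + \frac{13122494776}{1702331525}} = \sqrt{\left(110 - 88737450\right) + \frac{13122494776}{1702331525}} = \sqrt{-88737340 + \frac{13122494776}{1702331525}} = \sqrt{- \frac{151060358204148724}{1702331525}} = \frac{2 i \sqrt{2571548099487147586537241}}{340466305}$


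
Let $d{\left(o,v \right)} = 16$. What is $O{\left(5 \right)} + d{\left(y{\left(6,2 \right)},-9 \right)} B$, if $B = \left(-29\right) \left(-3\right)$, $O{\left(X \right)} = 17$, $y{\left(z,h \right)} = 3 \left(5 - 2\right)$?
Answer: $1409$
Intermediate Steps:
$y{\left(z,h \right)} = 9$ ($y{\left(z,h \right)} = 3 \cdot 3 = 9$)
$B = 87$
$O{\left(5 \right)} + d{\left(y{\left(6,2 \right)},-9 \right)} B = 17 + 16 \cdot 87 = 17 + 1392 = 1409$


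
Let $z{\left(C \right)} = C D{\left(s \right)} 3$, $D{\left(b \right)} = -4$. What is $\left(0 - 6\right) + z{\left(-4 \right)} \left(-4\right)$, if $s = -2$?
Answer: $-198$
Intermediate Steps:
$z{\left(C \right)} = - 12 C$ ($z{\left(C \right)} = C \left(-4\right) 3 = - 4 C 3 = - 12 C$)
$\left(0 - 6\right) + z{\left(-4 \right)} \left(-4\right) = \left(0 - 6\right) + \left(-12\right) \left(-4\right) \left(-4\right) = \left(0 - 6\right) + 48 \left(-4\right) = -6 - 192 = -198$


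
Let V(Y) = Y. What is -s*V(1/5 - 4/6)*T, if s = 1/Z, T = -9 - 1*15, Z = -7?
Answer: 8/5 ≈ 1.6000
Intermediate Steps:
T = -24 (T = -9 - 15 = -24)
s = -⅐ (s = 1/(-7) = -⅐ ≈ -0.14286)
-s*V(1/5 - 4/6)*T = -(-(1/5 - 4/6)/7)*(-24) = -(-(1*(⅕) - 4*⅙)/7)*(-24) = -(-(⅕ - ⅔)/7)*(-24) = -(-⅐*(-7/15))*(-24) = -(-24)/15 = -1*(-8/5) = 8/5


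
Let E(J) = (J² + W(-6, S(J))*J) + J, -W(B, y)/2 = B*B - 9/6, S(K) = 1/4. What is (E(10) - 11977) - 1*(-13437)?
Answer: 880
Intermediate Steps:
S(K) = ¼
W(B, y) = 3 - 2*B² (W(B, y) = -2*(B*B - 9/6) = -2*(B² - 9*⅙) = -2*(B² - 3/2) = -2*(-3/2 + B²) = 3 - 2*B²)
E(J) = J² - 68*J (E(J) = (J² + (3 - 2*(-6)²)*J) + J = (J² + (3 - 2*36)*J) + J = (J² + (3 - 72)*J) + J = (J² - 69*J) + J = J² - 68*J)
(E(10) - 11977) - 1*(-13437) = (10*(-68 + 10) - 11977) - 1*(-13437) = (10*(-58) - 11977) + 13437 = (-580 - 11977) + 13437 = -12557 + 13437 = 880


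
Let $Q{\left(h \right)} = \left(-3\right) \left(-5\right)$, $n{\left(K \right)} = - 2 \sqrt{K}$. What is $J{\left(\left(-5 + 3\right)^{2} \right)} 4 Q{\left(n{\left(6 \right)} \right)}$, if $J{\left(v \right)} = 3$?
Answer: $180$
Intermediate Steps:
$Q{\left(h \right)} = 15$
$J{\left(\left(-5 + 3\right)^{2} \right)} 4 Q{\left(n{\left(6 \right)} \right)} = 3 \cdot 4 \cdot 15 = 12 \cdot 15 = 180$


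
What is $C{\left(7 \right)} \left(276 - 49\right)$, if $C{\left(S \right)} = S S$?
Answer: $11123$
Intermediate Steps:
$C{\left(S \right)} = S^{2}$
$C{\left(7 \right)} \left(276 - 49\right) = 7^{2} \left(276 - 49\right) = 49 \cdot 227 = 11123$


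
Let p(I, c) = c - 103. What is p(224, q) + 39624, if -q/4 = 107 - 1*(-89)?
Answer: 38737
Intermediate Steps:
q = -784 (q = -4*(107 - 1*(-89)) = -4*(107 + 89) = -4*196 = -784)
p(I, c) = -103 + c
p(224, q) + 39624 = (-103 - 784) + 39624 = -887 + 39624 = 38737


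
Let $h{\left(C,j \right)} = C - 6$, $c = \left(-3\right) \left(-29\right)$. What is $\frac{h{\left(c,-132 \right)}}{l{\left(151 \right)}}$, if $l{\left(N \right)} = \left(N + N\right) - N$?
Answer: $\frac{81}{151} \approx 0.53642$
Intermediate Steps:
$c = 87$
$h{\left(C,j \right)} = -6 + C$ ($h{\left(C,j \right)} = C - 6 = -6 + C$)
$l{\left(N \right)} = N$ ($l{\left(N \right)} = 2 N - N = N$)
$\frac{h{\left(c,-132 \right)}}{l{\left(151 \right)}} = \frac{-6 + 87}{151} = 81 \cdot \frac{1}{151} = \frac{81}{151}$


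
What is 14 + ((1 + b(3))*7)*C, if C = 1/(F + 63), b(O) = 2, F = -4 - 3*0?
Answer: 847/59 ≈ 14.356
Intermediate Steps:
F = -4 (F = -4 + 0 = -4)
C = 1/59 (C = 1/(-4 + 63) = 1/59 ≈ 0.016949)
14 + ((1 + b(3))*7)*C = 14 + ((1 + 2)*7)*(1/59) = 14 + (3*7)*(1/59) = 14 + 21*(1/59) = 14 + 21/59 = 847/59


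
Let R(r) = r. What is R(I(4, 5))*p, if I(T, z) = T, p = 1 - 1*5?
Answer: -16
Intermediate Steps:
p = -4 (p = 1 - 5 = -4)
R(I(4, 5))*p = 4*(-4) = -16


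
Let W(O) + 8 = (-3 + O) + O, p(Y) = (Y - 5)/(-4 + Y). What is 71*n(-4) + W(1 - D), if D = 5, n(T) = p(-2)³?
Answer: 20249/216 ≈ 93.745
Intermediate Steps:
p(Y) = (-5 + Y)/(-4 + Y)
n(T) = 343/216 (n(T) = ((-5 - 2)/(-4 - 2))³ = (-7/(-6))³ = (-⅙*(-7))³ = (7/6)³ = 343/216)
W(O) = -11 + 2*O (W(O) = -8 + ((-3 + O) + O) = -8 + (-3 + 2*O) = -11 + 2*O)
71*n(-4) + W(1 - D) = 71*(343/216) + (-11 + 2*(1 - 1*5)) = 24353/216 + (-11 + 2*(1 - 5)) = 24353/216 + (-11 + 2*(-4)) = 24353/216 + (-11 - 8) = 24353/216 - 19 = 20249/216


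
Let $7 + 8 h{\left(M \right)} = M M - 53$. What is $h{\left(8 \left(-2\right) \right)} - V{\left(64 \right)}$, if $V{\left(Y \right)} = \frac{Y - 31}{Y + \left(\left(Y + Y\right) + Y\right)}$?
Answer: $\frac{6239}{256} \approx 24.371$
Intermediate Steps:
$V{\left(Y \right)} = \frac{-31 + Y}{4 Y}$ ($V{\left(Y \right)} = \frac{-31 + Y}{Y + \left(2 Y + Y\right)} = \frac{-31 + Y}{Y + 3 Y} = \frac{-31 + Y}{4 Y}$)
$h{\left(M \right)} = - \frac{15}{2} + \frac{M^{2}}{8}$ ($h{\left(M \right)} = - \frac{7}{8} + \frac{M M - 53}{8} = - \frac{7}{8} + \frac{M^{2} - 53}{8} = - \frac{7}{8} + \frac{-53 + M^{2}}{8} = - \frac{7}{8} + \left(- \frac{53}{8} + \frac{M^{2}}{8}\right) = - \frac{15}{2} + \frac{M^{2}}{8}$)
$h{\left(8 \left(-2\right) \right)} - V{\left(64 \right)} = \left(- \frac{15}{2} + \frac{\left(8 \left(-2\right)\right)^{2}}{8}\right) - \frac{-31 + 64}{4 \cdot 64} = \left(- \frac{15}{2} + \frac{\left(-16\right)^{2}}{8}\right) - \frac{1}{4} \cdot \frac{1}{64} \cdot 33 = \left(- \frac{15}{2} + \frac{1}{8} \cdot 256\right) - \frac{33}{256} = \left(- \frac{15}{2} + 32\right) - \frac{33}{256} = \frac{49}{2} - \frac{33}{256} = \frac{6239}{256}$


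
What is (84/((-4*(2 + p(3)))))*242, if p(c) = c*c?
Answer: -462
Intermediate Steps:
p(c) = c**2
(84/((-4*(2 + p(3)))))*242 = (84/((-4*(2 + 3**2))))*242 = (84/((-4*(2 + 9))))*242 = (84/((-4*11)))*242 = (84/(-44))*242 = (84*(-1/44))*242 = -21/11*242 = -462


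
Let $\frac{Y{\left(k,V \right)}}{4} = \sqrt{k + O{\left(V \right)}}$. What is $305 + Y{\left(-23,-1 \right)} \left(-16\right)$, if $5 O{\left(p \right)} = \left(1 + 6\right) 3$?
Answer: $305 - \frac{64 i \sqrt{470}}{5} \approx 305.0 - 277.5 i$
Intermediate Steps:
$O{\left(p \right)} = \frac{21}{5}$ ($O{\left(p \right)} = \frac{\left(1 + 6\right) 3}{5} = \frac{7 \cdot 3}{5} = \frac{1}{5} \cdot 21 = \frac{21}{5}$)
$Y{\left(k,V \right)} = 4 \sqrt{\frac{21}{5} + k}$ ($Y{\left(k,V \right)} = 4 \sqrt{k + \frac{21}{5}} = 4 \sqrt{\frac{21}{5} + k}$)
$305 + Y{\left(-23,-1 \right)} \left(-16\right) = 305 + \frac{4 \sqrt{105 + 25 \left(-23\right)}}{5} \left(-16\right) = 305 + \frac{4 \sqrt{105 - 575}}{5} \left(-16\right) = 305 + \frac{4 \sqrt{-470}}{5} \left(-16\right) = 305 + \frac{4 i \sqrt{470}}{5} \left(-16\right) = 305 - \frac{64 i \sqrt{470}}{5}$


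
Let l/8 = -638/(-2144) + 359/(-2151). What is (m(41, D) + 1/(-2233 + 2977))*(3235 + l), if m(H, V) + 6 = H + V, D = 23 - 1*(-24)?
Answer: 56905431615799/214446096 ≈ 2.6536e+5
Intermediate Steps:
D = 47 (D = 23 + 24 = 47)
m(H, V) = -6 + H + V (m(H, V) = -6 + (H + V) = -6 + H + V)
l = 301321/288234 (l = 8*(-638/(-2144) + 359/(-2151)) = 8*(-638*(-1/2144) + 359*(-1/2151)) = 8*(319/1072 - 359/2151) = 8*(301321/2305872) = 301321/288234 ≈ 1.0454)
(m(41, D) + 1/(-2233 + 2977))*(3235 + l) = ((-6 + 41 + 47) + 1/(-2233 + 2977))*(3235 + 301321/288234) = (82 + 1/744)*(932738311/288234) = (61009/744)*(932738311/288234) = 56905431615799/214446096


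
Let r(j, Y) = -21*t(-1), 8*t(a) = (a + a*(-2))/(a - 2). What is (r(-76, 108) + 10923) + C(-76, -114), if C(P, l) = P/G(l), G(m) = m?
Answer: 262189/24 ≈ 10925.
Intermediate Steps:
t(a) = -a/(8*(-2 + a)) (t(a) = ((a + a*(-2))/(a - 2))/8 = ((a - 2*a)/(-2 + a))/8 = ((-a)/(-2 + a))/8 = (-a/(-2 + a))/8 = -a/(8*(-2 + a)))
r(j, Y) = 7/8 (r(j, Y) = -(-21)*(-1)/(-16 + 8*(-1)) = -(-21)*(-1)/(-16 - 8) = -(-21)*(-1)/(-24) = -(-21)*(-1)*(-1)/24 = -21*(-1/24) = 7/8)
C(P, l) = P/l
(r(-76, 108) + 10923) + C(-76, -114) = (7/8 + 10923) - 76/(-114) = 87391/8 - 76*(-1/114) = 87391/8 + ⅔ = 262189/24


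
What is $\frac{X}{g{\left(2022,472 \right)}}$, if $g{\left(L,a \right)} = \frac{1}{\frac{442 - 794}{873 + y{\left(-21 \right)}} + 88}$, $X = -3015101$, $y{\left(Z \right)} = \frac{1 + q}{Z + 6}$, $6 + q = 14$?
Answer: $- \frac{576029015848}{2181} \approx -2.6411 \cdot 10^{8}$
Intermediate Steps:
$q = 8$ ($q = -6 + 14 = 8$)
$y{\left(Z \right)} = \frac{9}{6 + Z}$ ($y{\left(Z \right)} = \frac{1 + 8}{Z + 6} = \frac{9}{6 + Z}$)
$g{\left(L,a \right)} = \frac{2181}{191048}$ ($g{\left(L,a \right)} = \frac{1}{\frac{442 - 794}{873 + \frac{9}{6 - 21}} + 88} = \frac{1}{- \frac{352}{873 + \frac{9}{-15}} + 88} = \frac{1}{- \frac{352}{873 + 9 \left(- \frac{1}{15}\right)} + 88} = \frac{1}{- \frac{352}{873 - \frac{3}{5}} + 88} = \frac{1}{- \frac{352}{\frac{4362}{5}} + 88} = \frac{1}{\left(-352\right) \frac{5}{4362} + 88} = \frac{1}{- \frac{880}{2181} + 88} = \frac{1}{\frac{191048}{2181}} = \frac{2181}{191048}$)
$\frac{X}{g{\left(2022,472 \right)}} = - \frac{3015101}{\frac{2181}{191048}} = \left(-3015101\right) \frac{191048}{2181} = - \frac{576029015848}{2181}$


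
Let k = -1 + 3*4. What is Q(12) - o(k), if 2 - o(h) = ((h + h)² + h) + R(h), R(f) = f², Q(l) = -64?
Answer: 550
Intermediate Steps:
k = 11 (k = -1 + 12 = 11)
o(h) = 2 - h - 5*h² (o(h) = 2 - (((h + h)² + h) + h²) = 2 - (((2*h)² + h) + h²) = 2 - ((4*h² + h) + h²) = 2 - ((h + 4*h²) + h²) = 2 - (h + 5*h²) = 2 + (-h - 5*h²) = 2 - h - 5*h²)
Q(12) - o(k) = -64 - (2 - 1*11 - 5*11²) = -64 - (2 - 11 - 5*121) = -64 - (2 - 11 - 605) = -64 - 1*(-614) = -64 + 614 = 550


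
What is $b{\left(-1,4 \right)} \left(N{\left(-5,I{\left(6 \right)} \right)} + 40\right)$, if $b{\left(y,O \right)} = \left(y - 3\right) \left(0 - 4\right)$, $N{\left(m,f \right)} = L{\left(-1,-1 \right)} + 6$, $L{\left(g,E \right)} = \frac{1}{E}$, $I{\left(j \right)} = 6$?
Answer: $720$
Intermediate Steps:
$N{\left(m,f \right)} = 5$ ($N{\left(m,f \right)} = \frac{1}{-1} + 6 = -1 + 6 = 5$)
$b{\left(y,O \right)} = 12 - 4 y$ ($b{\left(y,O \right)} = \left(-3 + y\right) \left(-4\right) = 12 - 4 y$)
$b{\left(-1,4 \right)} \left(N{\left(-5,I{\left(6 \right)} \right)} + 40\right) = \left(12 - -4\right) \left(5 + 40\right) = \left(12 + 4\right) 45 = 16 \cdot 45 = 720$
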